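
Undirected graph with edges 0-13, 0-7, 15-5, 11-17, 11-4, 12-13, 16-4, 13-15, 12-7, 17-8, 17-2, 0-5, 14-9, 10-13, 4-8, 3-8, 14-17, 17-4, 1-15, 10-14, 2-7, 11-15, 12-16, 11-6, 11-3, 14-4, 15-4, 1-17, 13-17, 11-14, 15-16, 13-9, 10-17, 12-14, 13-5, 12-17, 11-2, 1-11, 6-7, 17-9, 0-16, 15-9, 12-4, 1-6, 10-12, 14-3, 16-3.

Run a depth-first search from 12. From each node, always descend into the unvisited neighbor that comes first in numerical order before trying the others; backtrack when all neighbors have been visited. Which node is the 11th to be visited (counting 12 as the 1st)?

13

Visit 12
12 → 4
4 → 8
8 → 3
3 → 11
11 → 1
1 → 6
6 → 7
7 → 0
0 → 5
5 → 13
13 → 9
9 → 14
14 → 10
10 → 17
17 → 2
9 → 15
15 → 16

Visit order: 12, 4, 8, 3, 11, 1, 6, 7, 0, 5, 13, 9, 14, 10, 17, 2, 15, 16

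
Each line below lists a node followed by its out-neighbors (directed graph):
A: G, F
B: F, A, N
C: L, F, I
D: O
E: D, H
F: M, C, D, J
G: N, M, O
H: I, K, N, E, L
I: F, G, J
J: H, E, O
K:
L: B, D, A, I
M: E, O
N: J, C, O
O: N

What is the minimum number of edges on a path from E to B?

Level 0: E
Level 1: D, H
Level 2: I, K, L, N, O
Level 3: A, B, C, F, G, J
Level 4: M
B first appears at level 3.

3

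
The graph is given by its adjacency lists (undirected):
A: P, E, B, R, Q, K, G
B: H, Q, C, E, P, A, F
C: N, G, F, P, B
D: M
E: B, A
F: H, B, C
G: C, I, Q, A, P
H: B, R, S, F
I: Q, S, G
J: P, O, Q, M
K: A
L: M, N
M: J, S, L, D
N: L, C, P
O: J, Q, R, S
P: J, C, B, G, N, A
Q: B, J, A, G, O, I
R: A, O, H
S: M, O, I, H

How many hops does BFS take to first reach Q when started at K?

2

Level 0: K
Level 1: A
Level 2: B, E, G, P, Q, R
Level 3: C, F, H, I, J, N, O
Level 4: L, M, S
Level 5: D
Q first appears at level 2.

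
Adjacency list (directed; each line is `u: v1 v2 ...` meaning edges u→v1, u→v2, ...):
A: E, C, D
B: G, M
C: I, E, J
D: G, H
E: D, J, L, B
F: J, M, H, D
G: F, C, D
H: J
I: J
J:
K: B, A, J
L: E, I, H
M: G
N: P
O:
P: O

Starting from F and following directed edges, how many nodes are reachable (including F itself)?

11

BFS from F visits: F, D, H, J, M, G, C, E, I, B, L
Reachable nodes: 11 of 16 total.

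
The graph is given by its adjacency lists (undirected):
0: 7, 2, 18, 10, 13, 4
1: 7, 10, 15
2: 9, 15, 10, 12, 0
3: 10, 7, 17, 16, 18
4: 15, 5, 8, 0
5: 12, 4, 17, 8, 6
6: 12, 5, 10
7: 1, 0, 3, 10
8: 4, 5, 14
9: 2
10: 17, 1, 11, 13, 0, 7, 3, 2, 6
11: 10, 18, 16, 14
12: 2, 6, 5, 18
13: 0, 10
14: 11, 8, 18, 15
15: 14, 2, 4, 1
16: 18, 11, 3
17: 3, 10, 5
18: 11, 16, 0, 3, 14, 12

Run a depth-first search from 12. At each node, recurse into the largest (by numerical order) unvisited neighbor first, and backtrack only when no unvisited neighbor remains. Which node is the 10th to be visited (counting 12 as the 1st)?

17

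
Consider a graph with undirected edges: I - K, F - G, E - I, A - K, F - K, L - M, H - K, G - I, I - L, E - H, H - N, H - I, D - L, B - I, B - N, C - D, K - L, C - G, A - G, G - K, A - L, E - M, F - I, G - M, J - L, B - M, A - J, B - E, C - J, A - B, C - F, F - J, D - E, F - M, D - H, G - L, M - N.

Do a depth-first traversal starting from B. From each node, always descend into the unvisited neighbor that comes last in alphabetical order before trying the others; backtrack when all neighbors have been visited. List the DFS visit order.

B → N → M → L → K → I → H → E → D → C → J → F → G → A

Visit B
B → N
N → M
M → L
L → K
K → I
I → H
H → E
E → D
D → C
C → J
J → F
F → G
G → A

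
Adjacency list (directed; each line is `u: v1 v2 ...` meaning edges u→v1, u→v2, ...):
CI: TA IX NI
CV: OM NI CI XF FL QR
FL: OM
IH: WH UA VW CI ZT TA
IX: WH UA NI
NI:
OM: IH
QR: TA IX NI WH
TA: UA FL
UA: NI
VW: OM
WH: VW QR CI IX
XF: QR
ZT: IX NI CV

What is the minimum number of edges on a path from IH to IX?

Level 0: IH
Level 1: CI, TA, UA, VW, WH, ZT
Level 2: CV, FL, IX, NI, OM, QR
Level 3: XF
IX first appears at level 2.

2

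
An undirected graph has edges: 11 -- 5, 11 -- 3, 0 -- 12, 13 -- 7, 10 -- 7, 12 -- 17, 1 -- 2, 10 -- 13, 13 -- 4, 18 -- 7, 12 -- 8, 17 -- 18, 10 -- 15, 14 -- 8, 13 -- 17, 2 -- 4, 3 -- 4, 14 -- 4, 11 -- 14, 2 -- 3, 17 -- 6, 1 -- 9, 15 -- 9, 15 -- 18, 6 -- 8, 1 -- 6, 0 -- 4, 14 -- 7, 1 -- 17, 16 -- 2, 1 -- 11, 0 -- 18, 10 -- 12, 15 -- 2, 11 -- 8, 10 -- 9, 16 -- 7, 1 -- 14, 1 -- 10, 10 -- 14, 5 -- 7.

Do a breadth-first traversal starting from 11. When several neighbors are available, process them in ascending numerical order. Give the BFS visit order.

11 -> 1 -> 3 -> 5 -> 8 -> 14 -> 2 -> 6 -> 9 -> 10 -> 17 -> 4 -> 7 -> 12 -> 15 -> 16 -> 13 -> 18 -> 0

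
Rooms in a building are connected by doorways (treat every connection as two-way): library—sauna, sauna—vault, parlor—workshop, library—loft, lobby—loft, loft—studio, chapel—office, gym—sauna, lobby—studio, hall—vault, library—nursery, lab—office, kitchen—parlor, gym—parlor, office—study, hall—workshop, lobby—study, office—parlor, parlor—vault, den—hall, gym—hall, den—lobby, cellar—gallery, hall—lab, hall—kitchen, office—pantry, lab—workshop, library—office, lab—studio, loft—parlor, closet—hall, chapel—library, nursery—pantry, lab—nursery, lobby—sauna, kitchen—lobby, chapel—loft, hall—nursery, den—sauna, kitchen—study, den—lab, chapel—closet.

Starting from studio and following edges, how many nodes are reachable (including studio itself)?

19

BFS from studio visits: studio, loft, lobby, lab, parlor, library, chapel, study, sauna, kitchen, den, workshop, office, nursery, hall, vault, gym, closet, pantry
Reachable nodes: 19 of 21 total.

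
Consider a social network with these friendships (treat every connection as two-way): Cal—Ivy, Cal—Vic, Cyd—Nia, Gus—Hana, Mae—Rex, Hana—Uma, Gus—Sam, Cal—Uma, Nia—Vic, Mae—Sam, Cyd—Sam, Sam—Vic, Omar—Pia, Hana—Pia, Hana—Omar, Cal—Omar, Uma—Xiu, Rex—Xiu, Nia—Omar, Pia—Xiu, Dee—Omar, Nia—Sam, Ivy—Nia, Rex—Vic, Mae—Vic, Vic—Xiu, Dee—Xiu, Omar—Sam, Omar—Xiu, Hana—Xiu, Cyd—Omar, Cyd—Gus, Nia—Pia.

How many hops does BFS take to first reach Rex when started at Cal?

Level 0: Cal
Level 1: Ivy, Omar, Uma, Vic
Level 2: Cyd, Dee, Hana, Mae, Nia, Pia, Rex, Sam, Xiu
Level 3: Gus
Rex first appears at level 2.

2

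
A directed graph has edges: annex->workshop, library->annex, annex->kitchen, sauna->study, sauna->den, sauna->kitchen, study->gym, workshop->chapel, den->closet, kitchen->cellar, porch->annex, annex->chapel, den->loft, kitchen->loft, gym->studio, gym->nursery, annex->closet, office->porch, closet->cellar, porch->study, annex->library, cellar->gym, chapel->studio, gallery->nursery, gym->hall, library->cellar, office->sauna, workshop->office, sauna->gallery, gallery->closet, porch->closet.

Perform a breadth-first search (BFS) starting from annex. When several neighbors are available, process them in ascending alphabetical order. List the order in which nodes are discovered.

Visit annex; enqueue chapel, closet, kitchen, library, workshop → queue [chapel, closet, kitchen, library, workshop]
Visit chapel; enqueue studio → queue [closet, kitchen, library, workshop, studio]
Visit closet; enqueue cellar → queue [kitchen, library, workshop, studio, cellar]
Visit kitchen; enqueue loft → queue [library, workshop, studio, cellar, loft]
Visit library → queue [workshop, studio, cellar, loft]
Visit workshop; enqueue office → queue [studio, cellar, loft, office]
Visit studio → queue [cellar, loft, office]
Visit cellar; enqueue gym → queue [loft, office, gym]
Visit loft → queue [office, gym]
Visit office; enqueue porch, sauna → queue [gym, porch, sauna]
Visit gym; enqueue hall, nursery → queue [porch, sauna, hall, nursery]
Visit porch; enqueue study → queue [sauna, hall, nursery, study]
Visit sauna; enqueue den, gallery → queue [hall, nursery, study, den, gallery]
Visit hall → queue [nursery, study, den, gallery]
Visit nursery → queue [study, den, gallery]
Visit study → queue [den, gallery]
Visit den → queue [gallery]
Visit gallery → queue []

annex -> chapel -> closet -> kitchen -> library -> workshop -> studio -> cellar -> loft -> office -> gym -> porch -> sauna -> hall -> nursery -> study -> den -> gallery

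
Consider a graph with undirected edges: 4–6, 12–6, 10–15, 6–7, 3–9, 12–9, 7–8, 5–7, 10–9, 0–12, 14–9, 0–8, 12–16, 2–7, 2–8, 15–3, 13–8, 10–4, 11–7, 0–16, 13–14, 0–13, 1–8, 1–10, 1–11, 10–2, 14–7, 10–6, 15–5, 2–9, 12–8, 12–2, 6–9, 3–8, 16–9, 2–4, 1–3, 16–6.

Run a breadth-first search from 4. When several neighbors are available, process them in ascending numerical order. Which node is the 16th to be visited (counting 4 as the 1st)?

3

Visit 4; enqueue 2, 6, 10 → queue [2, 6, 10]
Visit 2; enqueue 7, 8, 9, 12 → queue [6, 10, 7, 8, 9, 12]
Visit 6; enqueue 16 → queue [10, 7, 8, 9, 12, 16]
Visit 10; enqueue 1, 15 → queue [7, 8, 9, 12, 16, 1, 15]
Visit 7; enqueue 5, 11, 14 → queue [8, 9, 12, 16, 1, 15, 5, 11, 14]
Visit 8; enqueue 0, 3, 13 → queue [9, 12, 16, 1, 15, 5, 11, 14, 0, 3, 13]
Visit 9 → queue [12, 16, 1, 15, 5, 11, 14, 0, 3, 13]
Visit 12 → queue [16, 1, 15, 5, 11, 14, 0, 3, 13]
Visit 16 → queue [1, 15, 5, 11, 14, 0, 3, 13]
Visit 1 → queue [15, 5, 11, 14, 0, 3, 13]
Visit 15 → queue [5, 11, 14, 0, 3, 13]
Visit 5 → queue [11, 14, 0, 3, 13]
Visit 11 → queue [14, 0, 3, 13]
Visit 14 → queue [0, 3, 13]
Visit 0 → queue [3, 13]
Visit 3 → queue [13]
Visit 13 → queue []

Visit order: 4, 2, 6, 10, 7, 8, 9, 12, 16, 1, 15, 5, 11, 14, 0, 3, 13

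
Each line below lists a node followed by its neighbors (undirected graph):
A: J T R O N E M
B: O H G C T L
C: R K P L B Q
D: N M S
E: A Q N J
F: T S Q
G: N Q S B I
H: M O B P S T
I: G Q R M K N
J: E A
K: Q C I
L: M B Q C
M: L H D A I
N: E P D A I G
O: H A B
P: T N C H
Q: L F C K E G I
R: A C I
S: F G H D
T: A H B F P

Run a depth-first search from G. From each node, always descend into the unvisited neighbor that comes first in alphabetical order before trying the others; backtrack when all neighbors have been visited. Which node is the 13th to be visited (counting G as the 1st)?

Visit G
G → B
B → C
C → K
K → I
I → M
M → A
A → E
E → J
E → N
N → D
D → S
S → F
F → Q
Q → L
F → T
T → H
H → O
H → P
A → R

Visit order: G, B, C, K, I, M, A, E, J, N, D, S, F, Q, L, T, H, O, P, R

F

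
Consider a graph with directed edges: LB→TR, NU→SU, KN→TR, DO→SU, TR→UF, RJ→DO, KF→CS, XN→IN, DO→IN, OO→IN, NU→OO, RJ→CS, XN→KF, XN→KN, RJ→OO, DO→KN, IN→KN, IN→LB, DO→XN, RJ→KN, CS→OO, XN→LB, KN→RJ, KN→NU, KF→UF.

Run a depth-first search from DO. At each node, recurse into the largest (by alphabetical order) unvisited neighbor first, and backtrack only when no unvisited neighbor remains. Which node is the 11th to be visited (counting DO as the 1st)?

NU

Visit DO
DO → XN
XN → LB
LB → TR
TR → UF
XN → KN
KN → RJ
RJ → OO
OO → IN
RJ → CS
KN → NU
NU → SU
XN → KF

Visit order: DO, XN, LB, TR, UF, KN, RJ, OO, IN, CS, NU, SU, KF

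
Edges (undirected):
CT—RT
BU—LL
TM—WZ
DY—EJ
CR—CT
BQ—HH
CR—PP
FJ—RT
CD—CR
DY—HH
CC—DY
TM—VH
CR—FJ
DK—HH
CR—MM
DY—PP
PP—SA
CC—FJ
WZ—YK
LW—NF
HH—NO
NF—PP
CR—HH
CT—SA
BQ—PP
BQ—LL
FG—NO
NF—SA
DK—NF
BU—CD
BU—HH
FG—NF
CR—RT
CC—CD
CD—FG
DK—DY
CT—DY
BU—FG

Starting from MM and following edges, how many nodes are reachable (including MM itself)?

BFS from MM visits: MM, CR, CD, CT, FJ, HH, PP, RT, BU, CC, FG, DY, SA, BQ, DK, NO, NF, LL, EJ, LW
Reachable nodes: 20 of 24 total.

20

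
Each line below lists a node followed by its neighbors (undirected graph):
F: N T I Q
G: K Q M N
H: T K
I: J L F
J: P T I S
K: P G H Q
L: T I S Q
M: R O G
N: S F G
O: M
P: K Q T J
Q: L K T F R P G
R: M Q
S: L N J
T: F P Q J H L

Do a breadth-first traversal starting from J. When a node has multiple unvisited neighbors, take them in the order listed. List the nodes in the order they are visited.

J -> P -> T -> I -> S -> K -> Q -> F -> H -> L -> N -> G -> R -> M -> O

Visit J; enqueue P, T, I, S → queue [P, T, I, S]
Visit P; enqueue K, Q → queue [T, I, S, K, Q]
Visit T; enqueue F, H, L → queue [I, S, K, Q, F, H, L]
Visit I → queue [S, K, Q, F, H, L]
Visit S; enqueue N → queue [K, Q, F, H, L, N]
Visit K; enqueue G → queue [Q, F, H, L, N, G]
Visit Q; enqueue R → queue [F, H, L, N, G, R]
Visit F → queue [H, L, N, G, R]
Visit H → queue [L, N, G, R]
Visit L → queue [N, G, R]
Visit N → queue [G, R]
Visit G; enqueue M → queue [R, M]
Visit R → queue [M]
Visit M; enqueue O → queue [O]
Visit O → queue []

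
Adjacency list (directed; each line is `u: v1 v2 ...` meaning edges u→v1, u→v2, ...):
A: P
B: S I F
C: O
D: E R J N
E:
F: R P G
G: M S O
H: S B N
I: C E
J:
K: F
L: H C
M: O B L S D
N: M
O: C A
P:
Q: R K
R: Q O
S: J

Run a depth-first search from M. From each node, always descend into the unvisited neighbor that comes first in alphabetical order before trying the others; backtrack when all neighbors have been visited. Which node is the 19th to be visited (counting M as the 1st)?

H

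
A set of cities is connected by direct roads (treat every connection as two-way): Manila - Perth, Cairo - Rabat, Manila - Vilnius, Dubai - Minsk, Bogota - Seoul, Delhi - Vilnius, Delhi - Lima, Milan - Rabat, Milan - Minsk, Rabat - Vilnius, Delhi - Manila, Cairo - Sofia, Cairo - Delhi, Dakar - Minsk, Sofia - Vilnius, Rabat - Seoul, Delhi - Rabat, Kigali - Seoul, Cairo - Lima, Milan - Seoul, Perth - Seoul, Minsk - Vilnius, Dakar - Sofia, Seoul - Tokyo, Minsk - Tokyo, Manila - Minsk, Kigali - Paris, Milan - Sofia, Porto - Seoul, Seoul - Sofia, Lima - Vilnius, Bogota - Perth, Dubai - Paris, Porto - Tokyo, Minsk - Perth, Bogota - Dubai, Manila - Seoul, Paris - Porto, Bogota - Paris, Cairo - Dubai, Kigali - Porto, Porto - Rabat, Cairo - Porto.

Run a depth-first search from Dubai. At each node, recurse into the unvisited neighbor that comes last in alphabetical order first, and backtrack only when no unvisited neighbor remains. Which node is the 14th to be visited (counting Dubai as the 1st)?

Visit Dubai
Dubai → Paris
Paris → Porto
Porto → Tokyo
Tokyo → Seoul
Seoul → Sofia
Sofia → Vilnius
Vilnius → Rabat
Rabat → Milan
Milan → Minsk
Minsk → Perth
Perth → Manila
Manila → Delhi
Delhi → Lima
Lima → Cairo
Perth → Bogota
Minsk → Dakar
Seoul → Kigali

Visit order: Dubai, Paris, Porto, Tokyo, Seoul, Sofia, Vilnius, Rabat, Milan, Minsk, Perth, Manila, Delhi, Lima, Cairo, Bogota, Dakar, Kigali

Lima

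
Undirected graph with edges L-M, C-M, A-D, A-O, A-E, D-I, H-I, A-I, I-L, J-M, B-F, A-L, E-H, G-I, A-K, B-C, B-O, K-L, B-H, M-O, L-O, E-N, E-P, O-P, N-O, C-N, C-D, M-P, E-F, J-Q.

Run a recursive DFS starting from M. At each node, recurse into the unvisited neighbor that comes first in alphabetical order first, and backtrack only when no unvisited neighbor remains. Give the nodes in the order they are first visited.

M, C, B, F, E, A, D, I, G, H, L, K, O, N, P, J, Q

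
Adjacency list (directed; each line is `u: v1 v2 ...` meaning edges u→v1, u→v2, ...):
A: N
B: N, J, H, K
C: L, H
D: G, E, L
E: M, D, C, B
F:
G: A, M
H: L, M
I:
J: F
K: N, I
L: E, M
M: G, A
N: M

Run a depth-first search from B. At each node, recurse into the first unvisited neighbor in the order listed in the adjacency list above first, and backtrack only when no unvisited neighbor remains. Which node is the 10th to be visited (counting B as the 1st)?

Visit B
B → N
N → M
M → G
G → A
B → J
J → F
B → H
H → L
L → E
E → D
E → C
B → K
K → I

Visit order: B, N, M, G, A, J, F, H, L, E, D, C, K, I

E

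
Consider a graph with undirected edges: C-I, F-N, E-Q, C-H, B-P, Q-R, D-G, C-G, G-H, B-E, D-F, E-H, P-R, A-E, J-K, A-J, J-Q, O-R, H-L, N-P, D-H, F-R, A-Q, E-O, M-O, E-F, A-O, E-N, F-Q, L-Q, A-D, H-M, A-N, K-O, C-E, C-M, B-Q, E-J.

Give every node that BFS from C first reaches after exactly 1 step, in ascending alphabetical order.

E, G, H, I, M

Level 0: C
Level 1: E, G, H, I, M
Level 2: A, B, D, F, J, L, N, O, Q
Level 3: K, P, R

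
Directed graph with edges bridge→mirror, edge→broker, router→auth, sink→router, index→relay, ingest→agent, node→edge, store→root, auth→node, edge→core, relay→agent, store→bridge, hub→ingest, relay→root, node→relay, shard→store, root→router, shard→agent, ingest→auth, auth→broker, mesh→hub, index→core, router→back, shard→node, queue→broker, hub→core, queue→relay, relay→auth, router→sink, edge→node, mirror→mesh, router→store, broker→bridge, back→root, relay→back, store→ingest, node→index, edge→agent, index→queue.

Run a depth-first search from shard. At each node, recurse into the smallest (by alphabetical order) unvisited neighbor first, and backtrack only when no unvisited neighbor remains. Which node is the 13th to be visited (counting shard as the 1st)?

index

Visit shard
shard → agent
shard → node
node → edge
edge → broker
broker → bridge
bridge → mirror
mirror → mesh
mesh → hub
hub → core
hub → ingest
ingest → auth
node → index
index → queue
queue → relay
relay → back
back → root
root → router
router → sink
router → store

Visit order: shard, agent, node, edge, broker, bridge, mirror, mesh, hub, core, ingest, auth, index, queue, relay, back, root, router, sink, store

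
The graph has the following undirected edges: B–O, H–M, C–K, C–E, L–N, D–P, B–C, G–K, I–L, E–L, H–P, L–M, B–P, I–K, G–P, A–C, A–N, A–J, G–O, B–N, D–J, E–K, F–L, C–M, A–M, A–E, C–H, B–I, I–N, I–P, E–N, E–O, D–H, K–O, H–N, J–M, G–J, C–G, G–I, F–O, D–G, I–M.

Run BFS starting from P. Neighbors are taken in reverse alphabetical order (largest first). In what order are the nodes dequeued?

Visit P; enqueue I, H, G, D, B → queue [I, H, G, D, B]
Visit I; enqueue N, M, L, K → queue [H, G, D, B, N, M, L, K]
Visit H; enqueue C → queue [G, D, B, N, M, L, K, C]
Visit G; enqueue O, J → queue [D, B, N, M, L, K, C, O, J]
Visit D → queue [B, N, M, L, K, C, O, J]
Visit B → queue [N, M, L, K, C, O, J]
Visit N; enqueue E, A → queue [M, L, K, C, O, J, E, A]
Visit M → queue [L, K, C, O, J, E, A]
Visit L; enqueue F → queue [K, C, O, J, E, A, F]
Visit K → queue [C, O, J, E, A, F]
Visit C → queue [O, J, E, A, F]
Visit O → queue [J, E, A, F]
Visit J → queue [E, A, F]
Visit E → queue [A, F]
Visit A → queue [F]
Visit F → queue []

P, I, H, G, D, B, N, M, L, K, C, O, J, E, A, F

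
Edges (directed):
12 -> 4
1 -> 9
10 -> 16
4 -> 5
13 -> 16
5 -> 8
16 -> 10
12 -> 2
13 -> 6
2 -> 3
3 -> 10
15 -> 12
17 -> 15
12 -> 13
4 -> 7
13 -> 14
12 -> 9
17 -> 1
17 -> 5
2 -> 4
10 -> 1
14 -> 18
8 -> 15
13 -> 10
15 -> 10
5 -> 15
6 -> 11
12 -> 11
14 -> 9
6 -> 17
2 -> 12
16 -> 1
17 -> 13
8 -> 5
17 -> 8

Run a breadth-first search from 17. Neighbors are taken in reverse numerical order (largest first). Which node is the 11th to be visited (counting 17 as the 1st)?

Visit 17; enqueue 15, 13, 8, 5, 1 → queue [15, 13, 8, 5, 1]
Visit 15; enqueue 12, 10 → queue [13, 8, 5, 1, 12, 10]
Visit 13; enqueue 16, 14, 6 → queue [8, 5, 1, 12, 10, 16, 14, 6]
Visit 8 → queue [5, 1, 12, 10, 16, 14, 6]
Visit 5 → queue [1, 12, 10, 16, 14, 6]
Visit 1; enqueue 9 → queue [12, 10, 16, 14, 6, 9]
Visit 12; enqueue 11, 4, 2 → queue [10, 16, 14, 6, 9, 11, 4, 2]
Visit 10 → queue [16, 14, 6, 9, 11, 4, 2]
Visit 16 → queue [14, 6, 9, 11, 4, 2]
Visit 14; enqueue 18 → queue [6, 9, 11, 4, 2, 18]
Visit 6 → queue [9, 11, 4, 2, 18]
Visit 9 → queue [11, 4, 2, 18]
Visit 11 → queue [4, 2, 18]
Visit 4; enqueue 7 → queue [2, 18, 7]
Visit 2; enqueue 3 → queue [18, 7, 3]
Visit 18 → queue [7, 3]
Visit 7 → queue [3]
Visit 3 → queue []

Visit order: 17, 15, 13, 8, 5, 1, 12, 10, 16, 14, 6, 9, 11, 4, 2, 18, 7, 3

6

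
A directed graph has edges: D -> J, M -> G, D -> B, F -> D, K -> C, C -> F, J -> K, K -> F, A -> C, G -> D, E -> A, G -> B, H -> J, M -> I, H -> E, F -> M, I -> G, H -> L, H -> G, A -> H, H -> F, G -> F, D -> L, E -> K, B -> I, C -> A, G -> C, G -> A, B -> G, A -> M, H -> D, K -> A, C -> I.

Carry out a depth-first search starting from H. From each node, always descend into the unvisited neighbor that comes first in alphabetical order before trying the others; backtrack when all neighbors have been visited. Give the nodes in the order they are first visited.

Visit H
H → D
D → B
B → G
G → A
A → C
C → F
F → M
M → I
D → J
J → K
D → L
H → E

H → D → B → G → A → C → F → M → I → J → K → L → E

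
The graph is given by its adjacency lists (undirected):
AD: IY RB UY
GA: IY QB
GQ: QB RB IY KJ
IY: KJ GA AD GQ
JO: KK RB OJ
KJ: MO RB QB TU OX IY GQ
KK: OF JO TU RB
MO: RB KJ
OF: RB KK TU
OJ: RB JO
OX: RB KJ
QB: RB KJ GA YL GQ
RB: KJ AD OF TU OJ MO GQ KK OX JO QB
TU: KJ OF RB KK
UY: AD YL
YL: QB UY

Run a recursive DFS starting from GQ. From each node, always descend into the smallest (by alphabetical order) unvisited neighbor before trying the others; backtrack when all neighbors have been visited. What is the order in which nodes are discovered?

Visit GQ
GQ → IY
IY → AD
AD → RB
RB → JO
JO → KK
KK → OF
OF → TU
TU → KJ
KJ → MO
KJ → OX
KJ → QB
QB → GA
QB → YL
YL → UY
JO → OJ

GQ, IY, AD, RB, JO, KK, OF, TU, KJ, MO, OX, QB, GA, YL, UY, OJ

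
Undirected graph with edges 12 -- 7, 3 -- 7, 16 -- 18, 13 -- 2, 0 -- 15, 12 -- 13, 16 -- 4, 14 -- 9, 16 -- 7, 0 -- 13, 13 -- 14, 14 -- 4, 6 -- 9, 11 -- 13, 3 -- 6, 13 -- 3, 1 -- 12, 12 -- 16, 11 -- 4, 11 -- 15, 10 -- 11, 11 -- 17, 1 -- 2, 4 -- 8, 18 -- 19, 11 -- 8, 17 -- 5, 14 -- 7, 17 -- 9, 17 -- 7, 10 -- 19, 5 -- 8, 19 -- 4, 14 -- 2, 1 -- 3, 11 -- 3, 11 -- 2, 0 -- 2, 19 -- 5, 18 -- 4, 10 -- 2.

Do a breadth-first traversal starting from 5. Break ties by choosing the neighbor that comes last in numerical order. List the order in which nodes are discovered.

5, 19, 17, 8, 18, 10, 4, 11, 9, 7, 16, 2, 14, 15, 13, 3, 6, 12, 1, 0

Visit 5; enqueue 19, 17, 8 → queue [19, 17, 8]
Visit 19; enqueue 18, 10, 4 → queue [17, 8, 18, 10, 4]
Visit 17; enqueue 11, 9, 7 → queue [8, 18, 10, 4, 11, 9, 7]
Visit 8 → queue [18, 10, 4, 11, 9, 7]
Visit 18; enqueue 16 → queue [10, 4, 11, 9, 7, 16]
Visit 10; enqueue 2 → queue [4, 11, 9, 7, 16, 2]
Visit 4; enqueue 14 → queue [11, 9, 7, 16, 2, 14]
Visit 11; enqueue 15, 13, 3 → queue [9, 7, 16, 2, 14, 15, 13, 3]
Visit 9; enqueue 6 → queue [7, 16, 2, 14, 15, 13, 3, 6]
Visit 7; enqueue 12 → queue [16, 2, 14, 15, 13, 3, 6, 12]
Visit 16 → queue [2, 14, 15, 13, 3, 6, 12]
Visit 2; enqueue 1, 0 → queue [14, 15, 13, 3, 6, 12, 1, 0]
Visit 14 → queue [15, 13, 3, 6, 12, 1, 0]
Visit 15 → queue [13, 3, 6, 12, 1, 0]
Visit 13 → queue [3, 6, 12, 1, 0]
Visit 3 → queue [6, 12, 1, 0]
Visit 6 → queue [12, 1, 0]
Visit 12 → queue [1, 0]
Visit 1 → queue [0]
Visit 0 → queue []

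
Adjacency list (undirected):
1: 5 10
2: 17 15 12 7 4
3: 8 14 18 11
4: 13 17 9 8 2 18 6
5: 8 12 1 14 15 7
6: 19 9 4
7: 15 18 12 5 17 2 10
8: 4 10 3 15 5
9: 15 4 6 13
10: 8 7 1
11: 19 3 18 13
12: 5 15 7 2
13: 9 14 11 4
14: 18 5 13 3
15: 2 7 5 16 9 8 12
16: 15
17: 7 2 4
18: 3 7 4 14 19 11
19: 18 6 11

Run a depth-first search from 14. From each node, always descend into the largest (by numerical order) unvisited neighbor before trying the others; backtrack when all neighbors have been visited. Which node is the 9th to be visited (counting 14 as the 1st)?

12

Visit 14
14 → 18
18 → 19
19 → 11
11 → 13
13 → 9
9 → 15
15 → 16
15 → 12
12 → 7
7 → 17
17 → 4
4 → 8
8 → 10
10 → 1
1 → 5
8 → 3
4 → 6
4 → 2

Visit order: 14, 18, 19, 11, 13, 9, 15, 16, 12, 7, 17, 4, 8, 10, 1, 5, 3, 6, 2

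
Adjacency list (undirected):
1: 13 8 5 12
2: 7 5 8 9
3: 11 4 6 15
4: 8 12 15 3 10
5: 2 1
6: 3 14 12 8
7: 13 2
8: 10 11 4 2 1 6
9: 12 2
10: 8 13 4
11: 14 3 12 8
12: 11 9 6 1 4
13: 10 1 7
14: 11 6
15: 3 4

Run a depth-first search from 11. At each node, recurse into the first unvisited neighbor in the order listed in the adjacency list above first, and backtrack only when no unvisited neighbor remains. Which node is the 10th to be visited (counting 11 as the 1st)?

5

Visit 11
11 → 14
14 → 6
6 → 3
3 → 4
4 → 8
8 → 10
10 → 13
13 → 1
1 → 5
5 → 2
2 → 7
2 → 9
9 → 12
4 → 15

Visit order: 11, 14, 6, 3, 4, 8, 10, 13, 1, 5, 2, 7, 9, 12, 15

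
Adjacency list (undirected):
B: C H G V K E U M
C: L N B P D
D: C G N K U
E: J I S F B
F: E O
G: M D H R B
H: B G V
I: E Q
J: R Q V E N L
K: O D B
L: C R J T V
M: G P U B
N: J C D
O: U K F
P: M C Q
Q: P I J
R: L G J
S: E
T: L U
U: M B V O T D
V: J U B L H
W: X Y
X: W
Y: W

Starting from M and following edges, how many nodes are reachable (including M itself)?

21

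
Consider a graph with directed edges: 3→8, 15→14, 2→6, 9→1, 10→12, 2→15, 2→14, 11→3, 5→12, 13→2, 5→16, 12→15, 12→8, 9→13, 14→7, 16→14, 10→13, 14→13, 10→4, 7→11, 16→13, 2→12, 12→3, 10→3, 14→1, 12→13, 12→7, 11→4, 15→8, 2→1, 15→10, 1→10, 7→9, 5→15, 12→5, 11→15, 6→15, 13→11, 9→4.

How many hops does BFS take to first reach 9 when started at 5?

Level 0: 5
Level 1: 12, 15, 16
Level 2: 3, 7, 8, 10, 13, 14
Level 3: 1, 2, 4, 9, 11
Level 4: 6
9 first appears at level 3.

3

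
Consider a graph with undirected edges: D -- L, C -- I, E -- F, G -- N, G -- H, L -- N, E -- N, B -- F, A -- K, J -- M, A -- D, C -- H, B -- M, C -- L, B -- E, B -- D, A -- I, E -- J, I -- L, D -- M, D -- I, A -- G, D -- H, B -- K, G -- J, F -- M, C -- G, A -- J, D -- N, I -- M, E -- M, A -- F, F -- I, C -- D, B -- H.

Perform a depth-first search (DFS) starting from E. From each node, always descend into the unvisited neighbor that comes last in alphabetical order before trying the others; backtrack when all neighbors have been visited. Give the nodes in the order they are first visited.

Visit E
E → N
N → L
L → I
I → M
M → J
J → G
G → H
H → D
D → C
D → B
B → K
K → A
A → F

E → N → L → I → M → J → G → H → D → C → B → K → A → F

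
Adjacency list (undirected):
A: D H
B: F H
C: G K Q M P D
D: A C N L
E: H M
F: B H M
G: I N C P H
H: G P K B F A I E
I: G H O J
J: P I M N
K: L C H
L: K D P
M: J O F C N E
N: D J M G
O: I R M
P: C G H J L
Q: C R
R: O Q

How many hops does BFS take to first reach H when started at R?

3

Level 0: R
Level 1: O, Q
Level 2: C, I, M
Level 3: D, E, F, G, H, J, K, N, P
Level 4: A, B, L
H first appears at level 3.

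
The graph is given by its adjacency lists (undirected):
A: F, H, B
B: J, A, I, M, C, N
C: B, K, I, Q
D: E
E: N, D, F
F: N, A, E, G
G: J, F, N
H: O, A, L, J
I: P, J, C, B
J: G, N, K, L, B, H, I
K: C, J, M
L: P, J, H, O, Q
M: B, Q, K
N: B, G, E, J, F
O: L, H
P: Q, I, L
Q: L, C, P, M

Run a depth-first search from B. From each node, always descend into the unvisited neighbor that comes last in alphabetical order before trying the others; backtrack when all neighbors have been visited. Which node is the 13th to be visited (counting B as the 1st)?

A

Visit B
B → N
N → J
J → L
L → Q
Q → P
P → I
I → C
C → K
K → M
L → O
O → H
H → A
A → F
F → G
F → E
E → D

Visit order: B, N, J, L, Q, P, I, C, K, M, O, H, A, F, G, E, D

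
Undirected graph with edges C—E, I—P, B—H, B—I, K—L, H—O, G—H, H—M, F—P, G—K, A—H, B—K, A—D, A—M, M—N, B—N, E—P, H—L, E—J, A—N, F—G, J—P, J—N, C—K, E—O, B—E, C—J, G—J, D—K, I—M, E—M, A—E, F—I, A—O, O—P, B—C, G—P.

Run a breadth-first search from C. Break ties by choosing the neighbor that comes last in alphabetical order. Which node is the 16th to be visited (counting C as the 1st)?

Visit C; enqueue K, J, E, B → queue [K, J, E, B]
Visit K; enqueue L, G, D → queue [J, E, B, L, G, D]
Visit J; enqueue P, N → queue [E, B, L, G, D, P, N]
Visit E; enqueue O, M, A → queue [B, L, G, D, P, N, O, M, A]
Visit B; enqueue I, H → queue [L, G, D, P, N, O, M, A, I, H]
Visit L → queue [G, D, P, N, O, M, A, I, H]
Visit G; enqueue F → queue [D, P, N, O, M, A, I, H, F]
Visit D → queue [P, N, O, M, A, I, H, F]
Visit P → queue [N, O, M, A, I, H, F]
Visit N → queue [O, M, A, I, H, F]
Visit O → queue [M, A, I, H, F]
Visit M → queue [A, I, H, F]
Visit A → queue [I, H, F]
Visit I → queue [H, F]
Visit H → queue [F]
Visit F → queue []

Visit order: C, K, J, E, B, L, G, D, P, N, O, M, A, I, H, F

F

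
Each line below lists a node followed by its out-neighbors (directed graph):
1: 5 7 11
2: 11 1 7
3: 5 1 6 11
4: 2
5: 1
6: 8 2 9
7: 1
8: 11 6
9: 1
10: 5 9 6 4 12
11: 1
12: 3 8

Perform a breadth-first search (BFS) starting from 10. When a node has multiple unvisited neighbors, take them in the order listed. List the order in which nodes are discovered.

10 → 5 → 9 → 6 → 4 → 12 → 1 → 8 → 2 → 3 → 7 → 11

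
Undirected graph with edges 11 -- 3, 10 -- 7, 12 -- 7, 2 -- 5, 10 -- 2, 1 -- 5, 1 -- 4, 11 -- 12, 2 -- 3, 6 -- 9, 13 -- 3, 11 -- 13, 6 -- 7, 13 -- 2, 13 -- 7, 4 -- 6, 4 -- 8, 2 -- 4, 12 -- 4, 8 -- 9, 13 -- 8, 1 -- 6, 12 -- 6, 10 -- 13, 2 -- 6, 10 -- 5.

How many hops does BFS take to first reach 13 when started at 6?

2

Level 0: 6
Level 1: 1, 2, 4, 7, 9, 12
Level 2: 3, 5, 8, 10, 11, 13
13 first appears at level 2.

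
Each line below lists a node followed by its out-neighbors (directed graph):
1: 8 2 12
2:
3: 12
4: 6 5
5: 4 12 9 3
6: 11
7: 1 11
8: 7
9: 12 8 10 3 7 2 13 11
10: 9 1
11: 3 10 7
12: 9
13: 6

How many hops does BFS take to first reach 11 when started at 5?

Level 0: 5
Level 1: 3, 4, 9, 12
Level 2: 2, 6, 7, 8, 10, 11, 13
Level 3: 1
11 first appears at level 2.

2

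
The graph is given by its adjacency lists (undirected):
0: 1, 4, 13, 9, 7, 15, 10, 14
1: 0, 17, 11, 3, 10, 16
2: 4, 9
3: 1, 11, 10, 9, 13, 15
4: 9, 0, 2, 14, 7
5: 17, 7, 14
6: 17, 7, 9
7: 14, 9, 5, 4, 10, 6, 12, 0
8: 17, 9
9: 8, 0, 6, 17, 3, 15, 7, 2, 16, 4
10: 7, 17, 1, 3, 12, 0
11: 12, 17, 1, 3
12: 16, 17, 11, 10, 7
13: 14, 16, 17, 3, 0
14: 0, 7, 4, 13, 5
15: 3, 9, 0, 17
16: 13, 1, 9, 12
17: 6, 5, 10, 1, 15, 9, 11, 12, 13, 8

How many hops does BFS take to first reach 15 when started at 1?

Level 0: 1
Level 1: 0, 3, 10, 11, 16, 17
Level 2: 4, 5, 6, 7, 8, 9, 12, 13, 14, 15
Level 3: 2
15 first appears at level 2.

2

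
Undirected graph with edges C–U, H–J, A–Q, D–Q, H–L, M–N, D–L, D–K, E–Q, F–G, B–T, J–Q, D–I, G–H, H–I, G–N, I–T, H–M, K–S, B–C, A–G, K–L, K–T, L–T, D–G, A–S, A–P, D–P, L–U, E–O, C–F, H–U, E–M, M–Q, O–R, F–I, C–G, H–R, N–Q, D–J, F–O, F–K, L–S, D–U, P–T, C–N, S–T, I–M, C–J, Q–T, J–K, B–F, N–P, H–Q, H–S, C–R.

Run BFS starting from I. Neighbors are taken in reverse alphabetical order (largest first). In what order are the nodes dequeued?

I, T, M, H, F, D, S, Q, P, L, K, B, N, E, U, R, J, G, O, C, A

Visit I; enqueue T, M, H, F, D → queue [T, M, H, F, D]
Visit T; enqueue S, Q, P, L, K, B → queue [M, H, F, D, S, Q, P, L, K, B]
Visit M; enqueue N, E → queue [H, F, D, S, Q, P, L, K, B, N, E]
Visit H; enqueue U, R, J, G → queue [F, D, S, Q, P, L, K, B, N, E, U, R, J, G]
Visit F; enqueue O, C → queue [D, S, Q, P, L, K, B, N, E, U, R, J, G, O, C]
Visit D → queue [S, Q, P, L, K, B, N, E, U, R, J, G, O, C]
Visit S; enqueue A → queue [Q, P, L, K, B, N, E, U, R, J, G, O, C, A]
Visit Q → queue [P, L, K, B, N, E, U, R, J, G, O, C, A]
Visit P → queue [L, K, B, N, E, U, R, J, G, O, C, A]
Visit L → queue [K, B, N, E, U, R, J, G, O, C, A]
Visit K → queue [B, N, E, U, R, J, G, O, C, A]
Visit B → queue [N, E, U, R, J, G, O, C, A]
Visit N → queue [E, U, R, J, G, O, C, A]
Visit E → queue [U, R, J, G, O, C, A]
Visit U → queue [R, J, G, O, C, A]
Visit R → queue [J, G, O, C, A]
Visit J → queue [G, O, C, A]
Visit G → queue [O, C, A]
Visit O → queue [C, A]
Visit C → queue [A]
Visit A → queue []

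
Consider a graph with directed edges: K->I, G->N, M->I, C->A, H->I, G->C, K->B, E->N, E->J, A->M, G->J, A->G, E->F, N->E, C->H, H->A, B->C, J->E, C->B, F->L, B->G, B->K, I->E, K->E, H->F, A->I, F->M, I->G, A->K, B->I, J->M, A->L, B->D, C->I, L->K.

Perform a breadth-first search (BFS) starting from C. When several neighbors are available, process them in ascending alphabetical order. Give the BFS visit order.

C → A → B → H → I → G → K → L → M → D → F → E → J → N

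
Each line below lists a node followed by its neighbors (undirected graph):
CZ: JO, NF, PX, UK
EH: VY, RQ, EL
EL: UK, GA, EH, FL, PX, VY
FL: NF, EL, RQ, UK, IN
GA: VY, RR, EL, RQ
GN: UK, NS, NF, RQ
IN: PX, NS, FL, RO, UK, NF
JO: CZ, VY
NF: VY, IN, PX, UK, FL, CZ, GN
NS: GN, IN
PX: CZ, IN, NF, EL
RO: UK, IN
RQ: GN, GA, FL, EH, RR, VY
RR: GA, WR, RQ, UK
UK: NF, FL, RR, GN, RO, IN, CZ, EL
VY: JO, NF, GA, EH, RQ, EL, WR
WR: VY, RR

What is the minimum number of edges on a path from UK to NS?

Level 0: UK
Level 1: CZ, EL, FL, GN, IN, NF, RO, RR
Level 2: EH, GA, JO, NS, PX, RQ, VY, WR
NS first appears at level 2.

2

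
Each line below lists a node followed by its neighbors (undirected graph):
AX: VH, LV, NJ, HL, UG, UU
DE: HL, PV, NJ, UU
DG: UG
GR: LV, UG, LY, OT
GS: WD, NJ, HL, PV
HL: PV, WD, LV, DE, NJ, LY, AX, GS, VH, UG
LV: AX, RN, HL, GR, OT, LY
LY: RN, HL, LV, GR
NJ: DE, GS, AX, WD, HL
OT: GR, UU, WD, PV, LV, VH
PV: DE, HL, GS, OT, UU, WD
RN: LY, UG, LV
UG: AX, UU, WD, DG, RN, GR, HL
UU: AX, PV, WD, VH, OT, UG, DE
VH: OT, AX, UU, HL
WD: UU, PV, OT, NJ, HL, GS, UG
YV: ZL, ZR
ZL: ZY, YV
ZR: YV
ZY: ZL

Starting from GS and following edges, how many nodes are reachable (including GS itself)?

16

BFS from GS visits: GS, WD, NJ, HL, PV, UU, OT, UG, DE, AX, LV, LY, VH, GR, DG, RN
Reachable nodes: 16 of 20 total.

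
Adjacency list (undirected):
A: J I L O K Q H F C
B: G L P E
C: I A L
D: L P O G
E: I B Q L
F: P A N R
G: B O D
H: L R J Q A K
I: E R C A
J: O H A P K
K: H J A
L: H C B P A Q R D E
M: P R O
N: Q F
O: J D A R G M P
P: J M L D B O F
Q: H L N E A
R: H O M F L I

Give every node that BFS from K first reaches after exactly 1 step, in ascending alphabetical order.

Level 0: K
Level 1: A, H, J
Level 2: C, F, I, L, O, P, Q, R
Level 3: B, D, E, G, M, N

A, H, J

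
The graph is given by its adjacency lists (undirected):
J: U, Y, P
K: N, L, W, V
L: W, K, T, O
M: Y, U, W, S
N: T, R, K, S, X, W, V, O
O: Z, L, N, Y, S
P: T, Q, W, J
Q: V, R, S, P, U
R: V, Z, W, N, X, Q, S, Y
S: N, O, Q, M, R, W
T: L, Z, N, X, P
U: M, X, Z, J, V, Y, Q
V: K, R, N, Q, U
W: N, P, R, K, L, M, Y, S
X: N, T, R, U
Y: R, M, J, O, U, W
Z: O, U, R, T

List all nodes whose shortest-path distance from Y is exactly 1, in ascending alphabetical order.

J, M, O, R, U, W

Level 0: Y
Level 1: J, M, O, R, U, W
Level 2: K, L, N, P, Q, S, V, X, Z
Level 3: T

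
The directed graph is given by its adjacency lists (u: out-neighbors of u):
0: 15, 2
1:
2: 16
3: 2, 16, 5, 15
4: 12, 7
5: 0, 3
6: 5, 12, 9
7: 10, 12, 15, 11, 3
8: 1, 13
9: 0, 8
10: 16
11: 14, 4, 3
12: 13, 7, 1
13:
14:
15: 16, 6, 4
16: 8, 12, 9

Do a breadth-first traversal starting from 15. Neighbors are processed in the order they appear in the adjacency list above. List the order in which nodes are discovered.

15 -> 16 -> 6 -> 4 -> 8 -> 12 -> 9 -> 5 -> 7 -> 1 -> 13 -> 0 -> 3 -> 10 -> 11 -> 2 -> 14

Visit 15; enqueue 16, 6, 4 → queue [16, 6, 4]
Visit 16; enqueue 8, 12, 9 → queue [6, 4, 8, 12, 9]
Visit 6; enqueue 5 → queue [4, 8, 12, 9, 5]
Visit 4; enqueue 7 → queue [8, 12, 9, 5, 7]
Visit 8; enqueue 1, 13 → queue [12, 9, 5, 7, 1, 13]
Visit 12 → queue [9, 5, 7, 1, 13]
Visit 9; enqueue 0 → queue [5, 7, 1, 13, 0]
Visit 5; enqueue 3 → queue [7, 1, 13, 0, 3]
Visit 7; enqueue 10, 11 → queue [1, 13, 0, 3, 10, 11]
Visit 1 → queue [13, 0, 3, 10, 11]
Visit 13 → queue [0, 3, 10, 11]
Visit 0; enqueue 2 → queue [3, 10, 11, 2]
Visit 3 → queue [10, 11, 2]
Visit 10 → queue [11, 2]
Visit 11; enqueue 14 → queue [2, 14]
Visit 2 → queue [14]
Visit 14 → queue []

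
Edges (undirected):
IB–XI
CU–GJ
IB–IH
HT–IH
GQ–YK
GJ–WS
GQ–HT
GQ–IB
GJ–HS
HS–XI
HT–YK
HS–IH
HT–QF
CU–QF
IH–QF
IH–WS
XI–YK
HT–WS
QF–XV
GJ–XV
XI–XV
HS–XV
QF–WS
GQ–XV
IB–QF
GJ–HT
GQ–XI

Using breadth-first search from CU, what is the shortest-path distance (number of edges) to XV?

Level 0: CU
Level 1: GJ, QF
Level 2: HS, HT, IB, IH, WS, XV
Level 3: GQ, XI, YK
XV first appears at level 2.

2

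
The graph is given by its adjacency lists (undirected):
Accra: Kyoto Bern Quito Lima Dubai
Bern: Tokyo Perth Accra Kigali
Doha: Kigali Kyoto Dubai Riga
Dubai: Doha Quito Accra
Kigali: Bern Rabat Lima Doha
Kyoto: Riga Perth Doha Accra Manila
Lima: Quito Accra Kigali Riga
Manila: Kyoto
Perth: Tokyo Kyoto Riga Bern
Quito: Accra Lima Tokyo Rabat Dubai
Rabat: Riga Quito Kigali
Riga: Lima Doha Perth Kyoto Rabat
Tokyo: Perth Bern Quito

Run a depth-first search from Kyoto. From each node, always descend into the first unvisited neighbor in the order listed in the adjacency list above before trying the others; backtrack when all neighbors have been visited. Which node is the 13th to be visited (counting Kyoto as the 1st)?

Visit Kyoto
Kyoto → Riga
Riga → Lima
Lima → Quito
Quito → Accra
Accra → Bern
Bern → Tokyo
Tokyo → Perth
Bern → Kigali
Kigali → Rabat
Kigali → Doha
Doha → Dubai
Kyoto → Manila

Visit order: Kyoto, Riga, Lima, Quito, Accra, Bern, Tokyo, Perth, Kigali, Rabat, Doha, Dubai, Manila

Manila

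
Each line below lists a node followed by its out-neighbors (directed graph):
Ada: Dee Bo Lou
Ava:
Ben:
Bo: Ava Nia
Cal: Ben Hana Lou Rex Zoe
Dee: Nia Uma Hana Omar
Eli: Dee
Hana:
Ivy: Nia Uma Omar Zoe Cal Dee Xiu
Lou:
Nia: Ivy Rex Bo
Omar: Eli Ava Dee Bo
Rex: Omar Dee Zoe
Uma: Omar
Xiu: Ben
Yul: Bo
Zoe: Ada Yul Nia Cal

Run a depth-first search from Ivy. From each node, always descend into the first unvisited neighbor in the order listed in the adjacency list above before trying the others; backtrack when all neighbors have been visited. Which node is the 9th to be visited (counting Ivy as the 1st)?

Ava

Visit Ivy
Ivy → Nia
Nia → Rex
Rex → Omar
Omar → Eli
Eli → Dee
Dee → Uma
Dee → Hana
Omar → Ava
Omar → Bo
Rex → Zoe
Zoe → Ada
Ada → Lou
Zoe → Yul
Zoe → Cal
Cal → Ben
Ivy → Xiu

Visit order: Ivy, Nia, Rex, Omar, Eli, Dee, Uma, Hana, Ava, Bo, Zoe, Ada, Lou, Yul, Cal, Ben, Xiu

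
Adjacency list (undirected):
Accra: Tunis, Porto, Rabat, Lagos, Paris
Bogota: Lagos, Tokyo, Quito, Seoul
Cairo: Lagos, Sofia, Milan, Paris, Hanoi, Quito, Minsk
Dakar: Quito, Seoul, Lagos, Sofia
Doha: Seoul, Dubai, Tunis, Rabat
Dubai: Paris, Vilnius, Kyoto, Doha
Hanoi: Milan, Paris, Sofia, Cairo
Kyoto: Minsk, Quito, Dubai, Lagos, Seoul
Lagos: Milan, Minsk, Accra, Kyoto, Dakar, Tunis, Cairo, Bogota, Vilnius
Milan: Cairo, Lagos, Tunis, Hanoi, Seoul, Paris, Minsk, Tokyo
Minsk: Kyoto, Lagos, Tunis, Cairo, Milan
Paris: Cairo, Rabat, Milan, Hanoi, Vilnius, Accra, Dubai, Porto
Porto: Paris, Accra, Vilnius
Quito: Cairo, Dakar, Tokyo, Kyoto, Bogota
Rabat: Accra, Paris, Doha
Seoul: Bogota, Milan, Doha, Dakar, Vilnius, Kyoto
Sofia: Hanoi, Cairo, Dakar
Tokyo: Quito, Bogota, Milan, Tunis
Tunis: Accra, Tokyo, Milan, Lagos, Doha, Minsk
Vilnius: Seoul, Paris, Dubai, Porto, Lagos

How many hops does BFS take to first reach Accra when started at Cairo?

Level 0: Cairo
Level 1: Hanoi, Lagos, Milan, Minsk, Paris, Quito, Sofia
Level 2: Accra, Bogota, Dakar, Dubai, Kyoto, Porto, Rabat, Seoul, Tokyo, Tunis, Vilnius
Level 3: Doha
Accra first appears at level 2.

2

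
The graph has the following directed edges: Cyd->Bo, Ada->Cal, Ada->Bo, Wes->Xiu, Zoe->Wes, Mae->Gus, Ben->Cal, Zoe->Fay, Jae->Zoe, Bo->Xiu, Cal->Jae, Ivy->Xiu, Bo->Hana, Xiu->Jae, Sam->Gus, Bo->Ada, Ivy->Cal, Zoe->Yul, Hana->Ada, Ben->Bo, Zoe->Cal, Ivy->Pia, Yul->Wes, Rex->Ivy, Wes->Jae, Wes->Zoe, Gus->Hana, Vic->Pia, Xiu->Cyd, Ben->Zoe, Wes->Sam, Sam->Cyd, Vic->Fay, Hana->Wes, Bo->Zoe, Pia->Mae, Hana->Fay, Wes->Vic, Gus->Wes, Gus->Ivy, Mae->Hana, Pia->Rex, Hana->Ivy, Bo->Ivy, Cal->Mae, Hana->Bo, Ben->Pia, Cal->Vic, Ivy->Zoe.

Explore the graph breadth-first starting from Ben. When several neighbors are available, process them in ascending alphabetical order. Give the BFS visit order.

Visit Ben; enqueue Bo, Cal, Pia, Zoe → queue [Bo, Cal, Pia, Zoe]
Visit Bo; enqueue Ada, Hana, Ivy, Xiu → queue [Cal, Pia, Zoe, Ada, Hana, Ivy, Xiu]
Visit Cal; enqueue Jae, Mae, Vic → queue [Pia, Zoe, Ada, Hana, Ivy, Xiu, Jae, Mae, Vic]
Visit Pia; enqueue Rex → queue [Zoe, Ada, Hana, Ivy, Xiu, Jae, Mae, Vic, Rex]
Visit Zoe; enqueue Fay, Wes, Yul → queue [Ada, Hana, Ivy, Xiu, Jae, Mae, Vic, Rex, Fay, Wes, Yul]
Visit Ada → queue [Hana, Ivy, Xiu, Jae, Mae, Vic, Rex, Fay, Wes, Yul]
Visit Hana → queue [Ivy, Xiu, Jae, Mae, Vic, Rex, Fay, Wes, Yul]
Visit Ivy → queue [Xiu, Jae, Mae, Vic, Rex, Fay, Wes, Yul]
Visit Xiu; enqueue Cyd → queue [Jae, Mae, Vic, Rex, Fay, Wes, Yul, Cyd]
Visit Jae → queue [Mae, Vic, Rex, Fay, Wes, Yul, Cyd]
Visit Mae; enqueue Gus → queue [Vic, Rex, Fay, Wes, Yul, Cyd, Gus]
Visit Vic → queue [Rex, Fay, Wes, Yul, Cyd, Gus]
Visit Rex → queue [Fay, Wes, Yul, Cyd, Gus]
Visit Fay → queue [Wes, Yul, Cyd, Gus]
Visit Wes; enqueue Sam → queue [Yul, Cyd, Gus, Sam]
Visit Yul → queue [Cyd, Gus, Sam]
Visit Cyd → queue [Gus, Sam]
Visit Gus → queue [Sam]
Visit Sam → queue []

Ben, Bo, Cal, Pia, Zoe, Ada, Hana, Ivy, Xiu, Jae, Mae, Vic, Rex, Fay, Wes, Yul, Cyd, Gus, Sam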